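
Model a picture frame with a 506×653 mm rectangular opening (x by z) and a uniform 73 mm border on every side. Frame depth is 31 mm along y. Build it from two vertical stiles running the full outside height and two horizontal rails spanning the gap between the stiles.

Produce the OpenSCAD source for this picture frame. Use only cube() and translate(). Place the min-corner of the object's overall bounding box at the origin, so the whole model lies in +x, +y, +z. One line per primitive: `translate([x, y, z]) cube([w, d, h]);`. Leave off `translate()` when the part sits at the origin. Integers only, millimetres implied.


cube([73, 31, 799]);
translate([579, 0, 0]) cube([73, 31, 799]);
translate([73, 0, 0]) cube([506, 31, 73]);
translate([73, 0, 726]) cube([506, 31, 73]);


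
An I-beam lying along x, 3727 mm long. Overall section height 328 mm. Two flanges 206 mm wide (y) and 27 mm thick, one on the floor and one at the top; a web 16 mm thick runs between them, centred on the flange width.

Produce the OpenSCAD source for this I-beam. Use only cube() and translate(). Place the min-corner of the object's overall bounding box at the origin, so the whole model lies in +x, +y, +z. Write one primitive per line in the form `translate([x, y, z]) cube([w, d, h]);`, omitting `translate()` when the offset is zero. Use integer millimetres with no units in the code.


cube([3727, 206, 27]);
translate([0, 95, 27]) cube([3727, 16, 274]);
translate([0, 0, 301]) cube([3727, 206, 27]);


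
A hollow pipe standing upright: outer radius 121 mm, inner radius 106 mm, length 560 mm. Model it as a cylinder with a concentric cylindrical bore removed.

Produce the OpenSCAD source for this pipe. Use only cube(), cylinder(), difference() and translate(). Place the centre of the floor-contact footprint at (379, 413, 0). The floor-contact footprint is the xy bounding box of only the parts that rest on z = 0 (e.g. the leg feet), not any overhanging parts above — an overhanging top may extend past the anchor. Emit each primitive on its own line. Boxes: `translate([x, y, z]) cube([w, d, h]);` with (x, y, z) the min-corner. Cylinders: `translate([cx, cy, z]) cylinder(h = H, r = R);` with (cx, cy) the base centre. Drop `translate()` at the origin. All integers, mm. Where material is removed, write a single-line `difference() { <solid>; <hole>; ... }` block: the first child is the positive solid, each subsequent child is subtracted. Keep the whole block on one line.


difference() { translate([379, 413, 0]) cylinder(h = 560, r = 121); translate([379, 413, 0]) cylinder(h = 560, r = 106); }


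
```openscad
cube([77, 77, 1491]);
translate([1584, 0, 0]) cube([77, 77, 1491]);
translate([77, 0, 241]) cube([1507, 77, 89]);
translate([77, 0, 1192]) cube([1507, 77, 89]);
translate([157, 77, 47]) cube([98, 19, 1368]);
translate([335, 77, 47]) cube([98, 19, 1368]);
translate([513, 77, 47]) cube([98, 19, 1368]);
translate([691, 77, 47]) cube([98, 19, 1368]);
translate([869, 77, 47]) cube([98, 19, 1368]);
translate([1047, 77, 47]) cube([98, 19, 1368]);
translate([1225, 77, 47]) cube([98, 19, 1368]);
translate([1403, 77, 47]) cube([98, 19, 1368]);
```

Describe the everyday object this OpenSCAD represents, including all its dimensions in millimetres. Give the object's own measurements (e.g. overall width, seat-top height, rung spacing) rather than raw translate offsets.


A fence section. Two 77×77 mm posts, 1491 mm tall, stand on the floor with a clear span of 1507 mm between their inner faces. Two horizontal rails of 77×89 mm section span the gap between the posts with their undersides at z = 241 mm and z = 1192 mm, flush with the posts' −y face. 8 pickets, each 98 mm wide, 19 mm thick and 1368 mm tall, are fixed to the +y face of the rails with their bottoms at z = 47 mm, spaced across the span with a 80 mm gap after the −x post and between neighbouring pickets, with 83 mm left before the +x post.


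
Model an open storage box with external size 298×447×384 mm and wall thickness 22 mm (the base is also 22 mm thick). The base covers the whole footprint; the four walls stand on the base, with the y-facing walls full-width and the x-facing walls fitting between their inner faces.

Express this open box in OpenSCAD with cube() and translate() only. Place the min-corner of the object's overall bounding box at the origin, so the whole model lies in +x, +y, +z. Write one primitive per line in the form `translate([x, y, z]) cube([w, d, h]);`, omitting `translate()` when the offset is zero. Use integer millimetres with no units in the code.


cube([298, 447, 22]);
translate([0, 0, 22]) cube([298, 22, 362]);
translate([0, 425, 22]) cube([298, 22, 362]);
translate([0, 22, 22]) cube([22, 403, 362]);
translate([276, 22, 22]) cube([22, 403, 362]);


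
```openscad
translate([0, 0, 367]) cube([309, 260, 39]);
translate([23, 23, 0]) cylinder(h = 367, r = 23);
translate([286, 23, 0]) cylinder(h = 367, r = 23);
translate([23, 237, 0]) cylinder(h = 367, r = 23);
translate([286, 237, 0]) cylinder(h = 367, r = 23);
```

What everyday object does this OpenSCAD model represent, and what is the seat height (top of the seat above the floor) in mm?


A stool. The seat height is 406 mm.

A 309×260×39 slab at z = 367 on four corner cylinders — a stool. The seat top is 367 + 39 = 406 mm.


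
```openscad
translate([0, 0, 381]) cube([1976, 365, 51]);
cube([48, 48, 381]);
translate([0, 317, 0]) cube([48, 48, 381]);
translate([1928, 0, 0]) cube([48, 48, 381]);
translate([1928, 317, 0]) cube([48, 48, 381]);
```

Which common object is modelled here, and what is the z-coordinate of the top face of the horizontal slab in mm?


A bench. The seat-top height is 432 mm.

A long slab on four corner posts — a bench. The slab sits at z = 381 with thickness 51, so the top is 381 + 51 = 432 mm.


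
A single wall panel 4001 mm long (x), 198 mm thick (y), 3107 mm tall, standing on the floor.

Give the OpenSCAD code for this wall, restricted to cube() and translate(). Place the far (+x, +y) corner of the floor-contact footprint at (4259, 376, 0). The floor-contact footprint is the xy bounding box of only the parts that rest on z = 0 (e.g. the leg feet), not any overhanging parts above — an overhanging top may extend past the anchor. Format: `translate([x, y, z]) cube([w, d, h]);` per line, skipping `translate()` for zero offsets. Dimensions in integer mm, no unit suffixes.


translate([258, 178, 0]) cube([4001, 198, 3107]);


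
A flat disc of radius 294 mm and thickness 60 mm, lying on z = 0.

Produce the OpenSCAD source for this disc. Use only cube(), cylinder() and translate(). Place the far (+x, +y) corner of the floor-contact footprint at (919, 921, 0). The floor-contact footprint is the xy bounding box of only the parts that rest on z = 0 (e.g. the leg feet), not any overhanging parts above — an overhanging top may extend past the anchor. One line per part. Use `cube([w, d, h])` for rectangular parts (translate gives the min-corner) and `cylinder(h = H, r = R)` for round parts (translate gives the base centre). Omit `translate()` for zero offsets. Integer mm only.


translate([625, 627, 0]) cylinder(h = 60, r = 294);


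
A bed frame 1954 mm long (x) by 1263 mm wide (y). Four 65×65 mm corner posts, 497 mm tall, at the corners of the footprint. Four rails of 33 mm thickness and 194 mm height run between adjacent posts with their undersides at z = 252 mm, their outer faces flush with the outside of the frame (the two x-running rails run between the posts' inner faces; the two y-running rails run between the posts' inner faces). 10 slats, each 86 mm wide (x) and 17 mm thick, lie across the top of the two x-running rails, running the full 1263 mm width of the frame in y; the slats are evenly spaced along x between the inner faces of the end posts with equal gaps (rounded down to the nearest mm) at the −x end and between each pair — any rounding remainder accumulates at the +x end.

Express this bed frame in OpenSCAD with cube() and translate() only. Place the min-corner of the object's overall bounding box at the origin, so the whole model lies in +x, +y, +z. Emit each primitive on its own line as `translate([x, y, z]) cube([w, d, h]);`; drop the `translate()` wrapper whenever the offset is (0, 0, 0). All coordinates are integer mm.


cube([65, 65, 497]);
translate([0, 1198, 0]) cube([65, 65, 497]);
translate([1889, 0, 0]) cube([65, 65, 497]);
translate([1889, 1198, 0]) cube([65, 65, 497]);
translate([65, 0, 252]) cube([1824, 33, 194]);
translate([65, 1230, 252]) cube([1824, 33, 194]);
translate([0, 65, 252]) cube([33, 1133, 194]);
translate([1921, 65, 252]) cube([33, 1133, 194]);
translate([152, 0, 446]) cube([86, 1263, 17]);
translate([325, 0, 446]) cube([86, 1263, 17]);
translate([498, 0, 446]) cube([86, 1263, 17]);
translate([671, 0, 446]) cube([86, 1263, 17]);
translate([844, 0, 446]) cube([86, 1263, 17]);
translate([1017, 0, 446]) cube([86, 1263, 17]);
translate([1190, 0, 446]) cube([86, 1263, 17]);
translate([1363, 0, 446]) cube([86, 1263, 17]);
translate([1536, 0, 446]) cube([86, 1263, 17]);
translate([1709, 0, 446]) cube([86, 1263, 17]);


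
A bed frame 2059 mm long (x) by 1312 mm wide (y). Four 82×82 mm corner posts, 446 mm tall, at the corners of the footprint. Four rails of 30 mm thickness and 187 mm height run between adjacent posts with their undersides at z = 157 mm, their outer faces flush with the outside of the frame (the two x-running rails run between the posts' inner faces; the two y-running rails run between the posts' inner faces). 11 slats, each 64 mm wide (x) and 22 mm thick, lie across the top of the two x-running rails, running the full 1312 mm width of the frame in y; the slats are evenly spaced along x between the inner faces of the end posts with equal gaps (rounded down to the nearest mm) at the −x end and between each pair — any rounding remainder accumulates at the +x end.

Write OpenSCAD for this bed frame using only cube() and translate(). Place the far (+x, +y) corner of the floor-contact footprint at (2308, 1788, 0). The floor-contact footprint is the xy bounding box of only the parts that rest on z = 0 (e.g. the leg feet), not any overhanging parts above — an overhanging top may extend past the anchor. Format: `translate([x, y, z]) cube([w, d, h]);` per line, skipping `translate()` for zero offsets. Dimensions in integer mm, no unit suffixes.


// slat z = rail_z + rail_h = 157 + 187 = 344
// slat gap = ⌊(1895 − 11·64) / 12⌋ = 99
translate([249, 476, 0]) cube([82, 82, 446]);
translate([249, 1706, 0]) cube([82, 82, 446]);
translate([2226, 476, 0]) cube([82, 82, 446]);
translate([2226, 1706, 0]) cube([82, 82, 446]);
translate([331, 476, 157]) cube([1895, 30, 187]);
translate([331, 1758, 157]) cube([1895, 30, 187]);
translate([249, 558, 157]) cube([30, 1148, 187]);
translate([2278, 558, 157]) cube([30, 1148, 187]);
translate([430, 476, 344]) cube([64, 1312, 22]);
translate([593, 476, 344]) cube([64, 1312, 22]);
translate([756, 476, 344]) cube([64, 1312, 22]);
translate([919, 476, 344]) cube([64, 1312, 22]);
translate([1082, 476, 344]) cube([64, 1312, 22]);
translate([1245, 476, 344]) cube([64, 1312, 22]);
translate([1408, 476, 344]) cube([64, 1312, 22]);
translate([1571, 476, 344]) cube([64, 1312, 22]);
translate([1734, 476, 344]) cube([64, 1312, 22]);
translate([1897, 476, 344]) cube([64, 1312, 22]);
translate([2060, 476, 344]) cube([64, 1312, 22]);


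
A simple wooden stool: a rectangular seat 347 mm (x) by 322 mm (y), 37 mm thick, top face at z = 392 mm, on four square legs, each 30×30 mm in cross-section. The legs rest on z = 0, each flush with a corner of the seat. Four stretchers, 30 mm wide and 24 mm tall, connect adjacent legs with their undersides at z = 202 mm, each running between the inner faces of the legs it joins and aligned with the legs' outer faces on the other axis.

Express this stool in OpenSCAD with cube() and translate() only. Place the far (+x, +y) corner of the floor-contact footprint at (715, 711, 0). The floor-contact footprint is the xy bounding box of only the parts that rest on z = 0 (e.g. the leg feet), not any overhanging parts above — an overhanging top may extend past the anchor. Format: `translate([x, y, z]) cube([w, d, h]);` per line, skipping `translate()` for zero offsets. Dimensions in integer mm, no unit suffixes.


// leg_h = 392 - 37 = 355
// stretcher span = 347 - 2*30 = 287
translate([368, 389, 355]) cube([347, 322, 37]);
translate([368, 389, 0]) cube([30, 30, 355]);
translate([685, 389, 0]) cube([30, 30, 355]);
translate([368, 681, 0]) cube([30, 30, 355]);
translate([685, 681, 0]) cube([30, 30, 355]);
translate([398, 389, 202]) cube([287, 30, 24]);
translate([398, 681, 202]) cube([287, 30, 24]);
translate([368, 419, 202]) cube([30, 262, 24]);
translate([685, 419, 202]) cube([30, 262, 24]);


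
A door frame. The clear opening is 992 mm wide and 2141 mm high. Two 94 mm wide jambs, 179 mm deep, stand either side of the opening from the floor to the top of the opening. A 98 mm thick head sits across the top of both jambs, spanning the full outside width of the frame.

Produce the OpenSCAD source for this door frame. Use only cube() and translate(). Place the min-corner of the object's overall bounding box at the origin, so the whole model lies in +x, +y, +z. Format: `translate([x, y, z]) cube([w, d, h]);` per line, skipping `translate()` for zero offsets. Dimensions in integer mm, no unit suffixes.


cube([94, 179, 2141]);
translate([1086, 0, 0]) cube([94, 179, 2141]);
translate([0, 0, 2141]) cube([1180, 179, 98]);


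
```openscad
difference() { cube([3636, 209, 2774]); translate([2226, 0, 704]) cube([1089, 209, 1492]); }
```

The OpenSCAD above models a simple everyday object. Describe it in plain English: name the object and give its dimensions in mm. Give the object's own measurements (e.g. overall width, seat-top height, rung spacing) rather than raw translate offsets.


A wall 3636 mm long (x), 209 mm thick (y), 2774 mm tall, with a rectangular window opening cut through it. The opening is 1089 mm wide and 1492 mm tall; its sill is at z = 704 mm and its near (−x) edge is 2226 mm from the wall's −x end. The opening passes through the full wall thickness.


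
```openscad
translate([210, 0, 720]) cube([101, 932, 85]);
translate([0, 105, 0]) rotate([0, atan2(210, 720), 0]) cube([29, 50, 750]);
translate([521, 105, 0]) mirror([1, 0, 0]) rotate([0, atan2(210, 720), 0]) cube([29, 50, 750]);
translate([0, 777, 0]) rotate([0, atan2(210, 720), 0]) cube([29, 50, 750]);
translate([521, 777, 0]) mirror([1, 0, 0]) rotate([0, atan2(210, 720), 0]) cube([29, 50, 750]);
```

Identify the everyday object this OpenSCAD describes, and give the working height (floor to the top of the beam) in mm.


A sawhorse. The overall height is 805 mm.

A beam across two mirrored pairs of raked legs — a sawhorse. The beam's underside is at z = 720 (matching the legs' vertical rise in atan2(210, 720)) and the beam is 85 mm tall, so its top is at 720 + 85 = 805 mm. The raked legs top out at the beam's underside, so that is the highest point.


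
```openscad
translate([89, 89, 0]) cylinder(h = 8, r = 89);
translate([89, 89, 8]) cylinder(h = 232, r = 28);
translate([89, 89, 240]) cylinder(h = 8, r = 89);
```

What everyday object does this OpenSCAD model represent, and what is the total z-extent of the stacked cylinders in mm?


A spool. The overall height is 248 mm.

Three coaxial cylinders, large–small–large — a spool. Two 8 mm flanges and a 232 mm core give 8 + 232 + 8 = 248 mm.


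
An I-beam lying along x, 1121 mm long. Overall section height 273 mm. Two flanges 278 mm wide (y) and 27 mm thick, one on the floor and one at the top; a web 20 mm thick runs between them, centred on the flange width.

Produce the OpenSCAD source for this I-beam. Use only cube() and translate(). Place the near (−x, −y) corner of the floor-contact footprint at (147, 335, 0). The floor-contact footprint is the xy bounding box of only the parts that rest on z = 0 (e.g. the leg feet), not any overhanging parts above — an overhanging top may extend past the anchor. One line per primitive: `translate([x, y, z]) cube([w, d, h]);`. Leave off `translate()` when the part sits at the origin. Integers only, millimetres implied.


translate([147, 335, 0]) cube([1121, 278, 27]);
translate([147, 464, 27]) cube([1121, 20, 219]);
translate([147, 335, 246]) cube([1121, 278, 27]);


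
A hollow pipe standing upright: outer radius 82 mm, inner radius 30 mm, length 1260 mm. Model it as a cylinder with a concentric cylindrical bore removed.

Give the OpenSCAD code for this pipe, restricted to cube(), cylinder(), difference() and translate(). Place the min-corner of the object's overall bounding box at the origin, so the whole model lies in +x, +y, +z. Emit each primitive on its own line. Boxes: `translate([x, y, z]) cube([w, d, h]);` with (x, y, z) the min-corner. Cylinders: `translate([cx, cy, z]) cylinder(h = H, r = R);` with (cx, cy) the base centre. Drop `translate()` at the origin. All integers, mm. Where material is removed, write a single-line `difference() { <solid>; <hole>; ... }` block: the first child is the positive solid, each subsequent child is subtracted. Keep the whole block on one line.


difference() { translate([82, 82, 0]) cylinder(h = 1260, r = 82); translate([82, 82, 0]) cylinder(h = 1260, r = 30); }


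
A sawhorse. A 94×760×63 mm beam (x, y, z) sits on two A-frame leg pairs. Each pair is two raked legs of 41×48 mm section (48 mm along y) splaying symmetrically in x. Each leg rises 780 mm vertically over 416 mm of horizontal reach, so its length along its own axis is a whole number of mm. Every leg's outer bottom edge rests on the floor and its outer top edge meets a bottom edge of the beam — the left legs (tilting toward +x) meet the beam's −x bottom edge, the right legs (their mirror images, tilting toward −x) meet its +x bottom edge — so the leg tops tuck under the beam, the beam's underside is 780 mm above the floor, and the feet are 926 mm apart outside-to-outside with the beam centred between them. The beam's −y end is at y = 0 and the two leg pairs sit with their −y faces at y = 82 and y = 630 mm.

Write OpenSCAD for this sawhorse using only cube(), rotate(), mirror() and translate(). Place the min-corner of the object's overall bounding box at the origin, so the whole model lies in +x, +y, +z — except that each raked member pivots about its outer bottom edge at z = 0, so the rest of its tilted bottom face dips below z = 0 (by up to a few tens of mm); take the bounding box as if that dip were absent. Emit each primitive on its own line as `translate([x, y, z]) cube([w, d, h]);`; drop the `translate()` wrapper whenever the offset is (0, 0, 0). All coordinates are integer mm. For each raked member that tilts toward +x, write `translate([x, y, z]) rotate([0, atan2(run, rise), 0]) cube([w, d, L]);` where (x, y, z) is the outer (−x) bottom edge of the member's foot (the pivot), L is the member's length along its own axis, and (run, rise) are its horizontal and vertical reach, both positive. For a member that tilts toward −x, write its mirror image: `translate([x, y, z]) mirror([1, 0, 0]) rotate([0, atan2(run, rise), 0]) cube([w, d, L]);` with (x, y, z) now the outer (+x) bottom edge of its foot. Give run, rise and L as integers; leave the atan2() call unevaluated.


translate([416, 0, 780]) cube([94, 760, 63]);
translate([0, 82, 0]) rotate([0, atan2(416, 780), 0]) cube([41, 48, 884]);
translate([926, 82, 0]) mirror([1, 0, 0]) rotate([0, atan2(416, 780), 0]) cube([41, 48, 884]);
translate([0, 630, 0]) rotate([0, atan2(416, 780), 0]) cube([41, 48, 884]);
translate([926, 630, 0]) mirror([1, 0, 0]) rotate([0, atan2(416, 780), 0]) cube([41, 48, 884]);


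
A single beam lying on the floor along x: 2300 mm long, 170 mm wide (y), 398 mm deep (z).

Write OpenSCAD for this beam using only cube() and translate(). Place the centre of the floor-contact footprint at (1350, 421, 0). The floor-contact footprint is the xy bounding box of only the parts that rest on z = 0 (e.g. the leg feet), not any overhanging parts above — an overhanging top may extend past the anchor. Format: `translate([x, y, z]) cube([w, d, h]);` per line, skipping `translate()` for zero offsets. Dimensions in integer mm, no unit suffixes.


translate([200, 336, 0]) cube([2300, 170, 398]);


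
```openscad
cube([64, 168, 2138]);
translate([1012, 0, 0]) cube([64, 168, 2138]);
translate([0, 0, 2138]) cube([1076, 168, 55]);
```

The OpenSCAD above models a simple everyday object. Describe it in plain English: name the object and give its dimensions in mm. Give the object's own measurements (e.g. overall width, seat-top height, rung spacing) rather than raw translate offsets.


A door frame. The clear opening is 948 mm wide and 2138 mm high. Two 64 mm wide jambs, 168 mm deep, stand either side of the opening from the floor to the top of the opening. A 55 mm thick head sits across the top of both jambs, spanning the full outside width of the frame.


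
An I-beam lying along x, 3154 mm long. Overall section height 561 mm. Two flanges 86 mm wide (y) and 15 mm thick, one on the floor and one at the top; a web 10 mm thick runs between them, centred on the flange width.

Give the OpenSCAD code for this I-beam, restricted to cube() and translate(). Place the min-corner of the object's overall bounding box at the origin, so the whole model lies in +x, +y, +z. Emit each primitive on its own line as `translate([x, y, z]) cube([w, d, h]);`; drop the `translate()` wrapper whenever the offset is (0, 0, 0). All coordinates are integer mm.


cube([3154, 86, 15]);
translate([0, 38, 15]) cube([3154, 10, 531]);
translate([0, 0, 546]) cube([3154, 86, 15]);


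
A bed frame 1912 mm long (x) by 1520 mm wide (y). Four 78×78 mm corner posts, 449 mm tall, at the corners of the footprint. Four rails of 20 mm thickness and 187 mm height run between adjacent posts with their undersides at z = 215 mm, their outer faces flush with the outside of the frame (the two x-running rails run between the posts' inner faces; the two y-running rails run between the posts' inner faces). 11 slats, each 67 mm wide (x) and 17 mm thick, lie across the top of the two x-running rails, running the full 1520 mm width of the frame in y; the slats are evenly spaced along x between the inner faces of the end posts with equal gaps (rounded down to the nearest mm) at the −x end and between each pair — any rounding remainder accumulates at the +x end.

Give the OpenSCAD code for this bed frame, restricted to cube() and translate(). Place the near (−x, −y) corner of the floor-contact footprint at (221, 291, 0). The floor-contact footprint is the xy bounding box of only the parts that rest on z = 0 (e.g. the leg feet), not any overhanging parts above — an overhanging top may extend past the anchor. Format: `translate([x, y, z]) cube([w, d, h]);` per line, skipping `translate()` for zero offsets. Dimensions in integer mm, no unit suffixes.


translate([221, 291, 0]) cube([78, 78, 449]);
translate([221, 1733, 0]) cube([78, 78, 449]);
translate([2055, 291, 0]) cube([78, 78, 449]);
translate([2055, 1733, 0]) cube([78, 78, 449]);
translate([299, 291, 215]) cube([1756, 20, 187]);
translate([299, 1791, 215]) cube([1756, 20, 187]);
translate([221, 369, 215]) cube([20, 1364, 187]);
translate([2113, 369, 215]) cube([20, 1364, 187]);
translate([383, 291, 402]) cube([67, 1520, 17]);
translate([534, 291, 402]) cube([67, 1520, 17]);
translate([685, 291, 402]) cube([67, 1520, 17]);
translate([836, 291, 402]) cube([67, 1520, 17]);
translate([987, 291, 402]) cube([67, 1520, 17]);
translate([1138, 291, 402]) cube([67, 1520, 17]);
translate([1289, 291, 402]) cube([67, 1520, 17]);
translate([1440, 291, 402]) cube([67, 1520, 17]);
translate([1591, 291, 402]) cube([67, 1520, 17]);
translate([1742, 291, 402]) cube([67, 1520, 17]);
translate([1893, 291, 402]) cube([67, 1520, 17]);


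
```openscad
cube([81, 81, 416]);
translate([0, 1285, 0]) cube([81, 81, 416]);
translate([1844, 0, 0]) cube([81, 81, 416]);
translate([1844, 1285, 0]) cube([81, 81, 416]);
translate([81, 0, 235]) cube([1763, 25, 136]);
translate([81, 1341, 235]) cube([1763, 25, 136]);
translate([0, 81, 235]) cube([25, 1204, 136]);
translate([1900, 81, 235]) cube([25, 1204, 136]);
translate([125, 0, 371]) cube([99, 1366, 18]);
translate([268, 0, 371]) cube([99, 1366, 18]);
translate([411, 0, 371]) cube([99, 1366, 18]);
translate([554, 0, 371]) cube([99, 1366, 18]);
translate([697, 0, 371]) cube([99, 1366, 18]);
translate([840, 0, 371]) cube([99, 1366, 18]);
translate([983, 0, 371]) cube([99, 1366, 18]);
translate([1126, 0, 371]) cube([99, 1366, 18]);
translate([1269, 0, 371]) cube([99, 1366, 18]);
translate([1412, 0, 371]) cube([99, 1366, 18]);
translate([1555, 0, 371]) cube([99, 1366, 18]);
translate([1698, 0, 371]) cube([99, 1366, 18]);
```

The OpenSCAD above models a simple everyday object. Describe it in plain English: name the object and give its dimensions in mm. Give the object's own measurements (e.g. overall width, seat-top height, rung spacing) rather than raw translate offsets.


A bed frame 1925 mm long (x) by 1366 mm wide (y). Four 81×81 mm corner posts, 416 mm tall, at the corners of the footprint. Four rails of 25 mm thickness and 136 mm height run between adjacent posts with their undersides at z = 235 mm, their outer faces flush with the outside of the frame (the two x-running rails run between the posts' inner faces; the two y-running rails run between the posts' inner faces). 12 slats, each 99 mm wide (x) and 18 mm thick, lie across the top of the two x-running rails, running the full 1366 mm width of the frame in y; along x they sit between the end posts with a 44 mm gap after the −x posts and between neighbouring slats, leaving 47 mm before the +x posts.


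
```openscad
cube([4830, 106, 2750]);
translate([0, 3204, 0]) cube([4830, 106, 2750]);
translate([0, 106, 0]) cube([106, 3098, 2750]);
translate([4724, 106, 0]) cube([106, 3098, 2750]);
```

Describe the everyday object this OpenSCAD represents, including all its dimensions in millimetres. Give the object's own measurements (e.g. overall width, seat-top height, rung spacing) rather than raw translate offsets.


The wall frame of a small rectangular building: four walls, each 2750 mm tall and 106 mm thick, enclosing a footprint 4830 mm (x) by 3310 mm (y) outside-to-outside, with no floor or roof. The front and back walls (the −y and +y sides) span the full width; the two side walls fit between them.


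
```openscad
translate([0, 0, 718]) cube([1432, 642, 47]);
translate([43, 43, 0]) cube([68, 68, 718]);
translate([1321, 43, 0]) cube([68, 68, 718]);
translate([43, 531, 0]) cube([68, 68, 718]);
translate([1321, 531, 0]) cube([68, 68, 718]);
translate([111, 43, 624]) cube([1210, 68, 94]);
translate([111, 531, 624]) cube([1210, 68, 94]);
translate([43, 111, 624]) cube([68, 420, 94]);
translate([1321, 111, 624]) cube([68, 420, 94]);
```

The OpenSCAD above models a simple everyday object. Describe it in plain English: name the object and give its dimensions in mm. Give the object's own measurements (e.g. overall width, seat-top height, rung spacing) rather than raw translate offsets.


A rectangular dining table. The top is 1432×642×47 mm with its upper surface at z = 765 mm. It stands on four 68×68 mm square legs, each inset 43 mm from the nearest pair of top edges, running from the floor to the underside of the top. Four apron rails, 68 mm thick and 94 mm tall, run between adjacent legs with their top edges flush with the underside of the top and their outer faces flush with the legs' outer faces.


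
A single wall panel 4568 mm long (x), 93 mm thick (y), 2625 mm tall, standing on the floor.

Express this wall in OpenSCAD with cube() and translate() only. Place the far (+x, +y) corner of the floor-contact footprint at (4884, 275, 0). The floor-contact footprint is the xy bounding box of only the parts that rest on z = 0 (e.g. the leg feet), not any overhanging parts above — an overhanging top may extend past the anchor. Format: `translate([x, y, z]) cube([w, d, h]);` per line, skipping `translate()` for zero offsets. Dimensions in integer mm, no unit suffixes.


translate([316, 182, 0]) cube([4568, 93, 2625]);


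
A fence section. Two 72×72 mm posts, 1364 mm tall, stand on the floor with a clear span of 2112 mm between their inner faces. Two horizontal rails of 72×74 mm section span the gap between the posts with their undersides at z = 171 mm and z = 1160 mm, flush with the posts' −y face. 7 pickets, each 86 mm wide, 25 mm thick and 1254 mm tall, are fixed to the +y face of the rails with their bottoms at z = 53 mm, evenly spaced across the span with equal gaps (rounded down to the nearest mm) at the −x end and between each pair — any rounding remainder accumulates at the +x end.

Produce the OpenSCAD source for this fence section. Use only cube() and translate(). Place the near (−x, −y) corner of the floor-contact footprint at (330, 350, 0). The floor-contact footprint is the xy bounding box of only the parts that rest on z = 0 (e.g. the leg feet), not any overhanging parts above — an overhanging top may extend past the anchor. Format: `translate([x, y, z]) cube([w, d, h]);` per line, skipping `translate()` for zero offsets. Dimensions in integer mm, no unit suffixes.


translate([330, 350, 0]) cube([72, 72, 1364]);
translate([2514, 350, 0]) cube([72, 72, 1364]);
translate([402, 350, 171]) cube([2112, 72, 74]);
translate([402, 350, 1160]) cube([2112, 72, 74]);
translate([590, 422, 53]) cube([86, 25, 1254]);
translate([864, 422, 53]) cube([86, 25, 1254]);
translate([1138, 422, 53]) cube([86, 25, 1254]);
translate([1412, 422, 53]) cube([86, 25, 1254]);
translate([1686, 422, 53]) cube([86, 25, 1254]);
translate([1960, 422, 53]) cube([86, 25, 1254]);
translate([2234, 422, 53]) cube([86, 25, 1254]);


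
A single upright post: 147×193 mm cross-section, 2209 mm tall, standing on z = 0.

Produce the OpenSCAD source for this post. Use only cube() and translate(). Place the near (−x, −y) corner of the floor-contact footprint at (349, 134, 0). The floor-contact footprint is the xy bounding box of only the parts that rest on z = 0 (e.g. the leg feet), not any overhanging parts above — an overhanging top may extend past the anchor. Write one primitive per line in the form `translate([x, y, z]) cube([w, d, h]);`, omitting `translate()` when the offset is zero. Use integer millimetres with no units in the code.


translate([349, 134, 0]) cube([147, 193, 2209]);


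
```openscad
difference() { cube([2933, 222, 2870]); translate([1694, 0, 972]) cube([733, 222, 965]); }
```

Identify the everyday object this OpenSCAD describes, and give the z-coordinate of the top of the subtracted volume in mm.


A wall with a window opening. The window head height is 1937 mm.

A wall with a rectangular opening subtracted — a window. Sill at z = 972, opening 965 mm tall, so the head is at 972 + 965 = 1937 mm.


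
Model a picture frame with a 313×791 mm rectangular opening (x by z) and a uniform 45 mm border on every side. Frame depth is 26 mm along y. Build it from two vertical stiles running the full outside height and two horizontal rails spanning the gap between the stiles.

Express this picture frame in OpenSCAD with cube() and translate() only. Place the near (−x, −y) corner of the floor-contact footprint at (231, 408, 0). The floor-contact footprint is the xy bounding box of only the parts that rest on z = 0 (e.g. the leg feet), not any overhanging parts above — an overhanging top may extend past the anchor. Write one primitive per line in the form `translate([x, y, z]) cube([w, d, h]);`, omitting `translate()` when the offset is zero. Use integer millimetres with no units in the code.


translate([231, 408, 0]) cube([45, 26, 881]);
translate([589, 408, 0]) cube([45, 26, 881]);
translate([276, 408, 0]) cube([313, 26, 45]);
translate([276, 408, 836]) cube([313, 26, 45]);


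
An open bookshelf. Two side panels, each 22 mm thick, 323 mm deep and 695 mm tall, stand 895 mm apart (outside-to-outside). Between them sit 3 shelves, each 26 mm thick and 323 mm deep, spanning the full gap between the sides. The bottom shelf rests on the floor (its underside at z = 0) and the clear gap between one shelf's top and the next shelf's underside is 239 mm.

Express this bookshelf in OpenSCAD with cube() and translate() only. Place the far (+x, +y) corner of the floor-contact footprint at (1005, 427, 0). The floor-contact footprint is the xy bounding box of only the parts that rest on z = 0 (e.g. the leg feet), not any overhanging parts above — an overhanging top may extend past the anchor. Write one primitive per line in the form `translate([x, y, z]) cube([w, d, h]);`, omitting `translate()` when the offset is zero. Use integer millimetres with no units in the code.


translate([110, 104, 0]) cube([22, 323, 695]);
translate([983, 104, 0]) cube([22, 323, 695]);
translate([132, 104, 0]) cube([851, 323, 26]);
translate([132, 104, 265]) cube([851, 323, 26]);
translate([132, 104, 530]) cube([851, 323, 26]);


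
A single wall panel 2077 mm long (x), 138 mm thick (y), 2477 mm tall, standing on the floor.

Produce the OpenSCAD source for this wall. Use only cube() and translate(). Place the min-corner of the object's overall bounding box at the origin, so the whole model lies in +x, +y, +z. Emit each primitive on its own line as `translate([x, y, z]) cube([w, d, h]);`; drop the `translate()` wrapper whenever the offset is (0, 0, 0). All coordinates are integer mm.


cube([2077, 138, 2477]);


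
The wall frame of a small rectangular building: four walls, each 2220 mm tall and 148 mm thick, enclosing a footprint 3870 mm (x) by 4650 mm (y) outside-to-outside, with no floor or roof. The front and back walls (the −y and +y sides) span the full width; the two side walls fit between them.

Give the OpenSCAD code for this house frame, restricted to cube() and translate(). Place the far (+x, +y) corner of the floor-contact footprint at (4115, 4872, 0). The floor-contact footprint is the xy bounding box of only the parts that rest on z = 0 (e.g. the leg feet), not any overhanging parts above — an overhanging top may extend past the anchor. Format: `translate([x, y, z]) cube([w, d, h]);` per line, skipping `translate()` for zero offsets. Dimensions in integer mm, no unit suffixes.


translate([245, 222, 0]) cube([3870, 148, 2220]);
translate([245, 4724, 0]) cube([3870, 148, 2220]);
translate([245, 370, 0]) cube([148, 4354, 2220]);
translate([3967, 370, 0]) cube([148, 4354, 2220]);


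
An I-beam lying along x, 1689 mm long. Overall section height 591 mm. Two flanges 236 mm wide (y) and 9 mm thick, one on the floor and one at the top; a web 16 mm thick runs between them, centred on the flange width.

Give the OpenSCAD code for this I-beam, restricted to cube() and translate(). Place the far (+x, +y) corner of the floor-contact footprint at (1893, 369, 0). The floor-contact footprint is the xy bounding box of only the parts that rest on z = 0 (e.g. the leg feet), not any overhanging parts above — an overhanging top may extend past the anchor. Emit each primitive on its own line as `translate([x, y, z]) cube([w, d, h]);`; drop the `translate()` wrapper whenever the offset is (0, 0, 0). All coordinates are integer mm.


translate([204, 133, 0]) cube([1689, 236, 9]);
translate([204, 243, 9]) cube([1689, 16, 573]);
translate([204, 133, 582]) cube([1689, 236, 9]);


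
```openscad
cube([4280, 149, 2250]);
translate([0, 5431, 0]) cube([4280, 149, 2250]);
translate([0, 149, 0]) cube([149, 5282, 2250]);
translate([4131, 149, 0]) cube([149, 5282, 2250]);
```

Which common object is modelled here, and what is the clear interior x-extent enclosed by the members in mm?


A house (or room) frame. The interior width is 3982 mm.

Four 2250 mm walls enclosing a rectangle with no floor or roof — a room or house frame. Outside width is 4280 mm and wall thickness is 149 mm, so the interior width is 4280 − 2 × 149 = 3982 mm.


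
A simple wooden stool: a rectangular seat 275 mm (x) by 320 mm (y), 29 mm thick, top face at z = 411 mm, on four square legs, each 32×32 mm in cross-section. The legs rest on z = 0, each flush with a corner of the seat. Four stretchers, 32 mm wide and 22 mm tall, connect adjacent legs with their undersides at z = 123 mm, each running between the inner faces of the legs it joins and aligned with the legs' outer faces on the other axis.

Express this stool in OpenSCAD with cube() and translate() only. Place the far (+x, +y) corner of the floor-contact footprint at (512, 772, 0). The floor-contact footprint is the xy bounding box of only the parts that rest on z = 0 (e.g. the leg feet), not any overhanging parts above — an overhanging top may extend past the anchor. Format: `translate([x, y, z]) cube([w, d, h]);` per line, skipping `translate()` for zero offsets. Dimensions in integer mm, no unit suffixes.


translate([237, 452, 382]) cube([275, 320, 29]);
translate([237, 452, 0]) cube([32, 32, 382]);
translate([480, 452, 0]) cube([32, 32, 382]);
translate([237, 740, 0]) cube([32, 32, 382]);
translate([480, 740, 0]) cube([32, 32, 382]);
translate([269, 452, 123]) cube([211, 32, 22]);
translate([269, 740, 123]) cube([211, 32, 22]);
translate([237, 484, 123]) cube([32, 256, 22]);
translate([480, 484, 123]) cube([32, 256, 22]);


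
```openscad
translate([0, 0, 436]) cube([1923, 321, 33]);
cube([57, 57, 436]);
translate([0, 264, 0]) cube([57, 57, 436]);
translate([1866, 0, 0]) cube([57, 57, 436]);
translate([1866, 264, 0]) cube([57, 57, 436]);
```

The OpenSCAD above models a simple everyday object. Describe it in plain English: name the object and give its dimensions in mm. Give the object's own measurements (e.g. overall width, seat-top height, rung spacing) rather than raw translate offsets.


A long wooden bench with a 1923 mm (x) × 321 mm (y) seat, 33 mm thick, its top surface 469 mm above the floor. Four 57 mm square legs at the seat corners, flush with the edges, run from z = 0 to the seat underside.


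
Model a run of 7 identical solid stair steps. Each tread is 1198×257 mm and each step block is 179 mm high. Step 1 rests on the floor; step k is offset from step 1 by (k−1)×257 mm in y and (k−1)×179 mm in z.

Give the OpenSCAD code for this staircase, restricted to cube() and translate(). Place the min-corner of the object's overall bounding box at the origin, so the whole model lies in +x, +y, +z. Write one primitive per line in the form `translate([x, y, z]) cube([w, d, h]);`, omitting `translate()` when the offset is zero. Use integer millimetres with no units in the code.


cube([1198, 257, 179]);
translate([0, 257, 179]) cube([1198, 257, 179]);
translate([0, 514, 358]) cube([1198, 257, 179]);
translate([0, 771, 537]) cube([1198, 257, 179]);
translate([0, 1028, 716]) cube([1198, 257, 179]);
translate([0, 1285, 895]) cube([1198, 257, 179]);
translate([0, 1542, 1074]) cube([1198, 257, 179]);


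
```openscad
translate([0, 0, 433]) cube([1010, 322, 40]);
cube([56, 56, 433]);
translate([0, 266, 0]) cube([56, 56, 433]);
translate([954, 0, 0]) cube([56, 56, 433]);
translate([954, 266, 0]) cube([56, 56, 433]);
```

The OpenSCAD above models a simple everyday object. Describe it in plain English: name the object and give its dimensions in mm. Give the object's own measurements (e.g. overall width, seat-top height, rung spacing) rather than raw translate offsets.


A long wooden bench with a 1010 mm (x) × 322 mm (y) seat, 40 mm thick, its top surface 473 mm above the floor. Four 56 mm square legs at the seat corners, flush with the edges, run from z = 0 to the seat underside.


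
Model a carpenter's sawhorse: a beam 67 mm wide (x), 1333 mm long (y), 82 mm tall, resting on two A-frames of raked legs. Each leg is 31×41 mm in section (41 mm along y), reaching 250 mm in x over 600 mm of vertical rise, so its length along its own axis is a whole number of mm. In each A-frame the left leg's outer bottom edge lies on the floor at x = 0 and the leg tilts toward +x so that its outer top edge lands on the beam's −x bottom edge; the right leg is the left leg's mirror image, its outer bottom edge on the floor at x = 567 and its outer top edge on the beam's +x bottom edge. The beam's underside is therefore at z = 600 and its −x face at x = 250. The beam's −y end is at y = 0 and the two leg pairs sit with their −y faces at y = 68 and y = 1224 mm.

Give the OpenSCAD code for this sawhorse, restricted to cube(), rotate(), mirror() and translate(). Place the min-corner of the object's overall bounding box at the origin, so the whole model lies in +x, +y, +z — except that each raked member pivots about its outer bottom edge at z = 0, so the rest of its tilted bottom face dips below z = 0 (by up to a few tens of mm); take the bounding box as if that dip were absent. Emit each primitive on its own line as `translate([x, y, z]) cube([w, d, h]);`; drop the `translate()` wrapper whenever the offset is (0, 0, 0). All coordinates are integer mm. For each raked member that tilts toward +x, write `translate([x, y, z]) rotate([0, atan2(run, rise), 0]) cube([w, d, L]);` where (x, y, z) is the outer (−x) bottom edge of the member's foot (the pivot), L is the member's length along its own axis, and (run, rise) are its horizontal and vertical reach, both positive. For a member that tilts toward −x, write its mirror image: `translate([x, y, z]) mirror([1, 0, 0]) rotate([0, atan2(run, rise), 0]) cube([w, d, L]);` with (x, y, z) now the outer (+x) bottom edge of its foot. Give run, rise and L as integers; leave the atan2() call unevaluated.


translate([250, 0, 600]) cube([67, 1333, 82]);
translate([0, 68, 0]) rotate([0, atan2(250, 600), 0]) cube([31, 41, 650]);
translate([567, 68, 0]) mirror([1, 0, 0]) rotate([0, atan2(250, 600), 0]) cube([31, 41, 650]);
translate([0, 1224, 0]) rotate([0, atan2(250, 600), 0]) cube([31, 41, 650]);
translate([567, 1224, 0]) mirror([1, 0, 0]) rotate([0, atan2(250, 600), 0]) cube([31, 41, 650]);
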